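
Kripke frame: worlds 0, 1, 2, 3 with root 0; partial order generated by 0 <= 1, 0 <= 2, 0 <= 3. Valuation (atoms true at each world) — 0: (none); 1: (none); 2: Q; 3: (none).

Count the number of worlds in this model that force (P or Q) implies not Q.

0: does not force it — 0 does not force (P or Q) implies not Q: at the accessible world 2, 2 forces P or Q but 2 does not force not Q.
1: forces it.
2: does not force it — 2 does not force (P or Q) implies not Q: already at 2 itself, 2 forces P or Q but 2 does not force not Q.
3: forces it.
Worlds forcing the formula: {1, 3}.

2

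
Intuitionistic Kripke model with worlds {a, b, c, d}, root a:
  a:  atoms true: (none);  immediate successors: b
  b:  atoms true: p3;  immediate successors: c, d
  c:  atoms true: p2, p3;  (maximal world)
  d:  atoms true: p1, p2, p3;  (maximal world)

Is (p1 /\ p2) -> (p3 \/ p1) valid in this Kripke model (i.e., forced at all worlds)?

a ||- (p1 /\ p2) -> (p3 \/ p1): every world accessible from a that forces p1 /\ p2 (namely d) also forces p3 \/ p1.
Since the root a forces (p1 /\ p2) -> (p3 \/ p1) and forcing is persistent (monotone upward), every world forces it.

Yes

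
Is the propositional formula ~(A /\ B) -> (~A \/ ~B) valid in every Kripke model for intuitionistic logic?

No

This is the constructively invalid direction of De Morgan's law for conjunction, which is not intuitionistically valid.
A Kripke countermodel: worlds u, v, w; order generated by u <= v, u <= w; atoms true at each world — u:{}; v:{A}; w:{B}.
u ||-/- ~(A /\ B) -> (~A \/ ~B): already at u itself, u ||- ~(A /\ B) but u ||-/- ~A \/ ~B.
u ||-/- ~A \/ ~B: neither disjunct is forced at u.
u ||-/- ~A since v is accessible from u and v ||- A.
So the root u does not force the formula.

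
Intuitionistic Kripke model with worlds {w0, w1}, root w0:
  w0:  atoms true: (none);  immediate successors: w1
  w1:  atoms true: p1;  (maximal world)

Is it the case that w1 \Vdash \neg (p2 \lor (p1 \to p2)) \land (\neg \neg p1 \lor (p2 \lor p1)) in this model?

w1 \Vdash \neg (p2 \lor (p1 \to p2)) \land (\neg \neg p1 \lor (p2 \lor p1)) since w1 forces both conjuncts.

Yes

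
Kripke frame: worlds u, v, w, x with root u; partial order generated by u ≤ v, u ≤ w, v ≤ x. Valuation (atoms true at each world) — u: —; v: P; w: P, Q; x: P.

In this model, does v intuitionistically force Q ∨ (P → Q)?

v ⊮ Q ∨ (P → Q): neither disjunct is forced at v.
v lacks atom Q, so v ⊮ Q.

No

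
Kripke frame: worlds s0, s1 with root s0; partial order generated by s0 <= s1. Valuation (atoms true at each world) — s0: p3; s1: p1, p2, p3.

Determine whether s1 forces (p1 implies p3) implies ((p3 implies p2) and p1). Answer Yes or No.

Yes

s1 forces (p1 implies p3) implies ((p3 implies p2) and p1): every world accessible from s1 that forces p1 implies p3 (namely s1) also forces (p3 implies p2) and p1.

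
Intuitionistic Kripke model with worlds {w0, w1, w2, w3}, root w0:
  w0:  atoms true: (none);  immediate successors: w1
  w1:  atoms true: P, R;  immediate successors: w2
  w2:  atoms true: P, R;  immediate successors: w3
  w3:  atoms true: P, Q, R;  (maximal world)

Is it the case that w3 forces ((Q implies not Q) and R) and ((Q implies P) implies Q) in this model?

No

w3 does not force ((Q implies not Q) and R) and ((Q implies P) implies Q) since w3 fails (Q implies not Q) and R.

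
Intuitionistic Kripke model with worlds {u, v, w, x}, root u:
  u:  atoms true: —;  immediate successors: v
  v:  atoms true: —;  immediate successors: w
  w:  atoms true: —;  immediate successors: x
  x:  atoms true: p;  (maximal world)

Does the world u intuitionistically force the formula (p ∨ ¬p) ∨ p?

u ⊮ (p ∨ ¬p) ∨ p: neither disjunct is forced at u.
u ⊮ p ∨ ¬p: neither disjunct is forced at u.
u lacks atom p, so u ⊮ p.

No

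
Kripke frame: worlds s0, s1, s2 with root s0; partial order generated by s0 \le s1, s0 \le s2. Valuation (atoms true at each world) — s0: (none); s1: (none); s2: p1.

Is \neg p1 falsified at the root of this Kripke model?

s0 \nVdash \neg p1 since s2 is accessible from s0 and s2 \Vdash p1.
So the root s0 does not force \neg p1; the model is a countermodel.

Yes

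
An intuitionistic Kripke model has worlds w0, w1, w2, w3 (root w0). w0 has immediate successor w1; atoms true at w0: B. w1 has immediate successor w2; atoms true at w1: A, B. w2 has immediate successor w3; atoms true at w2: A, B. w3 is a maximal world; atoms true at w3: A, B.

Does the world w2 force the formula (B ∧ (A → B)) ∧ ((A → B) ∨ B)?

Yes

w2 ⊩ (B ∧ (A → B)) ∧ ((A → B) ∨ B) since w2 forces both conjuncts.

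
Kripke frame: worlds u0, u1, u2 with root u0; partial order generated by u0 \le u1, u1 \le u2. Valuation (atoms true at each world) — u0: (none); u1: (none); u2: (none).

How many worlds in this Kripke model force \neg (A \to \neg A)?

u0: does not force it — u0 \nVdash \neg (A \to \neg A) since u0 is accessible from u0 and u0 \Vdash A \to \neg A.
u1: does not force it — u1 \nVdash \neg (A \to \neg A) since u1 is accessible from u1 and u1 \Vdash A \to \neg A.
u2: does not force it.
Worlds forcing the formula: { }.

0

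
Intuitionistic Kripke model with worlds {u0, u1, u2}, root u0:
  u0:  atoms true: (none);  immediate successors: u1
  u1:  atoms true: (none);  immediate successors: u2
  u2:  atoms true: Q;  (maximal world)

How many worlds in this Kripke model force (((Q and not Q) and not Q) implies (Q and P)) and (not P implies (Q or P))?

u0: does not force it — u0 does not force (((Q and not Q) and not Q) implies (Q and P)) and (not P implies (Q or P)) since u0 fails not P implies (Q or P).
u1: does not force it — u1 does not force (((Q and not Q) and not Q) implies (Q and P)) and (not P implies (Q or P)) since u1 fails not P implies (Q or P).
u2: forces it.
Worlds forcing the formula: {u2}.

1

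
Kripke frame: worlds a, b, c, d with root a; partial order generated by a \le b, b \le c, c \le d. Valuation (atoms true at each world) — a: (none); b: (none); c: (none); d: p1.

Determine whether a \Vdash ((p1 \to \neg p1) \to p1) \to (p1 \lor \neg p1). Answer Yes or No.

No

a \nVdash ((p1 \to \neg p1) \to p1) \to (p1 \lor \neg p1): already at a itself, a \Vdash (p1 \to \neg p1) \to p1 but a \nVdash p1 \lor \neg p1.
a \nVdash p1 \lor \neg p1: neither disjunct is forced at a.
a lacks atom p1, so a \nVdash p1.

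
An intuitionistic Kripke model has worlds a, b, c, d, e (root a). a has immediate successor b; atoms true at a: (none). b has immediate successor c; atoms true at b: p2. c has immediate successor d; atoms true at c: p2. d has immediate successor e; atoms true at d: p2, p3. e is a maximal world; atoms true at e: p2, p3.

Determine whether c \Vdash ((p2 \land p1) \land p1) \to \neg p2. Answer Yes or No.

Yes

c \Vdash ((p2 \land p1) \land p1) \to \neg p2 vacuously: no world accessible from c forces the antecedent (p2 \land p1) \land p1.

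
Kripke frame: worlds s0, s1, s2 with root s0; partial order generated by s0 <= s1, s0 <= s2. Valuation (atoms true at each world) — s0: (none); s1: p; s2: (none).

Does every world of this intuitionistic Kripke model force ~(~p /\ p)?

Yes

s0 ||- ~(~p /\ p): no world accessible from s0 forces ~p /\ p.
Since the root s0 forces ~(~p /\ p) and forcing is persistent (monotone upward), every world forces it.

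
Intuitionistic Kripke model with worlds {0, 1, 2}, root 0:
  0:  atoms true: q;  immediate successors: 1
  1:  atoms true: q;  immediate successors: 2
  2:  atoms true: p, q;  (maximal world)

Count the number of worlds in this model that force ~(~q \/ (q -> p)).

0

0: does not force it — 0 ||-/- ~(~q \/ (q -> p)) since 2 is accessible from 0 and 2 ||- ~q \/ (q -> p).
1: does not force it — 1 ||-/- ~(~q \/ (q -> p)) since 2 is accessible from 1 and 2 ||- ~q \/ (q -> p).
2: does not force it — 2 ||-/- ~(~q \/ (q -> p)) since 2 is accessible from 2 and 2 ||- ~q \/ (q -> p).
Worlds forcing the formula: { }.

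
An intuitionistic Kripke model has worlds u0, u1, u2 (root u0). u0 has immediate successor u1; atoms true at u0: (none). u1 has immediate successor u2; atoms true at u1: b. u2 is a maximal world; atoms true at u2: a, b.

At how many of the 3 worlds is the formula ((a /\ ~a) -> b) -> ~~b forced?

3

u0: forces it.
u1: forces it.
u2: forces it.
Worlds forcing the formula: {u0, u1, u2}.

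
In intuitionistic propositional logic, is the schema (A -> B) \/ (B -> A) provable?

No

This is the Gödel–Dummett linearity axiom, which is not intuitionistically valid.
A Kripke countermodel: worlds u, v, w; order generated by u <= v, u <= w; atoms true at each world — u:{}; v:{A}; w:{B}.
u ||-/- (A -> B) \/ (B -> A): neither disjunct is forced at u.
u ||-/- A -> B: at the accessible world v, v ||- A but v ||-/- B.
v lacks atom B, so v ||-/- B.
So the root u does not force the formula.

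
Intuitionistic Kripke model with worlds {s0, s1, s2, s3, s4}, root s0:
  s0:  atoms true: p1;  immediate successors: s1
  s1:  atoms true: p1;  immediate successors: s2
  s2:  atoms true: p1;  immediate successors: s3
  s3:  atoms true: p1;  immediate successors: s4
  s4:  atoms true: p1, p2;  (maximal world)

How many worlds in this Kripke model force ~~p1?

s0: forces it.
s1: forces it.
s2: forces it.
s3: forces it.
s4: forces it.
Worlds forcing the formula: {s0, s1, s2, s3, s4}.

5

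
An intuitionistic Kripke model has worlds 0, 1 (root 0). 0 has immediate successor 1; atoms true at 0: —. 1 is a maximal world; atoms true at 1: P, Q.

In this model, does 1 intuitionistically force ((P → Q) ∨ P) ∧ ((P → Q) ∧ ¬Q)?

No

1 ⊮ ((P → Q) ∨ P) ∧ ((P → Q) ∧ ¬Q) since 1 fails (P → Q) ∧ ¬Q.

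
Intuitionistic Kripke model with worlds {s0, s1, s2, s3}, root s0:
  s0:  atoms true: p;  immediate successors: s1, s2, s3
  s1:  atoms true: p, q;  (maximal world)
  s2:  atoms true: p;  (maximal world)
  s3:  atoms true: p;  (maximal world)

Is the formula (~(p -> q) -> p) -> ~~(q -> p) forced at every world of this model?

s0 ||- (~(p -> q) -> p) -> ~~(q -> p): every world accessible from s0 that forces ~(p -> q) -> p (namely s0, s1, s2, s3) also forces ~~(q -> p).
Since the root s0 forces (~(p -> q) -> p) -> ~~(q -> p) and forcing is persistent (monotone upward), every world forces it.

Yes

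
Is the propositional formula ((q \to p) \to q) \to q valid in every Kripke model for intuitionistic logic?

This is Peirce's law, which is not intuitionistically valid.
A Kripke countermodel: worlds u0, u1; order generated by u0 \le u1; atoms true at each world — u0:{}; u1:{q}.
u0 \nVdash ((q \to p) \to q) \to q: already at u0 itself, u0 \Vdash (q \to p) \to q but u0 \nVdash q.
u0 lacks atom q, so u0 \nVdash q.
So the root u0 does not force the formula.

No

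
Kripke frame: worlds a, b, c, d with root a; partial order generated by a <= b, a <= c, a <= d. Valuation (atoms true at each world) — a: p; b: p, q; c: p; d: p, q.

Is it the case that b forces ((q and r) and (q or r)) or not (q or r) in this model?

No

b does not force ((q and r) and (q or r)) or not (q or r): neither disjunct is forced at b.
b does not force (q and r) and (q or r) since b fails q and r.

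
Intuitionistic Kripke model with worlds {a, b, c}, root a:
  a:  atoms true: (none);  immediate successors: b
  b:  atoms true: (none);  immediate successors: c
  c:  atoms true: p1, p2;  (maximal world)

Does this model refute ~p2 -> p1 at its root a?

No

a ||- ~p2 -> p1 vacuously: no world accessible from a forces the antecedent ~p2.
So the root a forces ~p2 -> p1; the model is not a countermodel.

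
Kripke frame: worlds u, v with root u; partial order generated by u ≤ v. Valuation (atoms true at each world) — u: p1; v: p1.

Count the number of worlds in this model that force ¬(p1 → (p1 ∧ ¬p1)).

u: forces it.
v: forces it.
Worlds forcing the formula: {u, v}.

2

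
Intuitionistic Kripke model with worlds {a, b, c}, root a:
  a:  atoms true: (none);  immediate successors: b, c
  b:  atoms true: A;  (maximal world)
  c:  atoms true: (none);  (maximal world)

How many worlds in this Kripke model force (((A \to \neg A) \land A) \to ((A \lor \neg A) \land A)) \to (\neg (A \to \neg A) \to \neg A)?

a: does not force it — a \nVdash (((A \to \neg A) \land A) \to ((A \lor \neg A) \land A)) \to (\neg (A \to \neg A) \to \neg A): already at a itself, a \Vdash ((A \to \neg A) \land A) \to ((A \lor \neg A) \land A) but a \nVdash \neg (A \to \neg A) \to \neg A.
b: does not force it.
c: forces it.
Worlds forcing the formula: {c}.

1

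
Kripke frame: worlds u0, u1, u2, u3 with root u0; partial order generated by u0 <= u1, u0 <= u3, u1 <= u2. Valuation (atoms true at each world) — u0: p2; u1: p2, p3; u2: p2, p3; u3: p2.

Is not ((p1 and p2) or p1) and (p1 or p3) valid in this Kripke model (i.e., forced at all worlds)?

No

Not every world: u0 does not force not ((p1 and p2) or p1) and (p1 or p3).
u0 does not force not ((p1 and p2) or p1) and (p1 or p3) since u0 fails p1 or p3.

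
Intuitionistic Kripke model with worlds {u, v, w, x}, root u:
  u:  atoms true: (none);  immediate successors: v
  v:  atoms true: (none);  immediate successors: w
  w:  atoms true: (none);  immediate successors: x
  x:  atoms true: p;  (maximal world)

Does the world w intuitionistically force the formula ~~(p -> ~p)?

No

w ||-/- ~~(p -> ~p) since w is accessible from w and w ||- ~(p -> ~p).
w ||- ~(p -> ~p): no world accessible from w forces p -> ~p.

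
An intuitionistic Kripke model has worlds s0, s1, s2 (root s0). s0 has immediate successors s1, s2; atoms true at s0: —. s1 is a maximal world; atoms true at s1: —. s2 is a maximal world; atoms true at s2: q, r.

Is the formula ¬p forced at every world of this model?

Yes

s0 ⊩ ¬p: no world accessible from s0 forces p.
Since the root s0 forces ¬p and forcing is persistent (monotone upward), every world forces it.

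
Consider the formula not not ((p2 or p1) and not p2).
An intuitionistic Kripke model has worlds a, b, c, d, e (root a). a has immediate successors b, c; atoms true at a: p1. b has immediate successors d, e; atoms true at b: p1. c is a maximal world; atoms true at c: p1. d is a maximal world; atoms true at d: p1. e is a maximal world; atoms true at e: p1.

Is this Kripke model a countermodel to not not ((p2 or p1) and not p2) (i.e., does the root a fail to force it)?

No

a forces not not ((p2 or p1) and not p2): no world accessible from a forces not ((p2 or p1) and not p2).
So the root a forces not not ((p2 or p1) and not p2); the model is not a countermodel.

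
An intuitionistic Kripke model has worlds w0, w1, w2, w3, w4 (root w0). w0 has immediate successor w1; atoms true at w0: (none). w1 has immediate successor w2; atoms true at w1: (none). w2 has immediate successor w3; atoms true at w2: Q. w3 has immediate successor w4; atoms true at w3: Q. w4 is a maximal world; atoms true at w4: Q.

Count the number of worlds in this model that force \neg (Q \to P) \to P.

0

w0: does not force it — w0 \nVdash \neg (Q \to P) \to P: already at w0 itself, w0 \Vdash \neg (Q \to P) but w0 \nVdash P.
w1: does not force it.
w2: does not force it.
w3: does not force it.
w4: does not force it.
Worlds forcing the formula: { }.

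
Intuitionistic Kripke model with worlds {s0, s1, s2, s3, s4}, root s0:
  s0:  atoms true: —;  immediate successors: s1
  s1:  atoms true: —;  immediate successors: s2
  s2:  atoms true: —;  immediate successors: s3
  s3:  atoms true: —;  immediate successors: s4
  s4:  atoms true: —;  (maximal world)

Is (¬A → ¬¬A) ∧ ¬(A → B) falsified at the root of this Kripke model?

s0 ⊮ (¬A → ¬¬A) ∧ ¬(A → B) since s0 fails ¬A → ¬¬A.
So the root s0 does not force (¬A → ¬¬A) ∧ ¬(A → B); the model is a countermodel.

Yes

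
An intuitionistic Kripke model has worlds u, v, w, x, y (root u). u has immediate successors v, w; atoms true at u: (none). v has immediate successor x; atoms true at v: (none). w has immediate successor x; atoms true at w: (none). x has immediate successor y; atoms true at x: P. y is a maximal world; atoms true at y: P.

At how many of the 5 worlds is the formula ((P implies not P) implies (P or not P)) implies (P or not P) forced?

u: does not force it — u does not force ((P implies not P) implies (P or not P)) implies (P or not P): already at u itself, u forces (P implies not P) implies (P or not P) but u does not force P or not P.
v: does not force it — v does not force ((P implies not P) implies (P or not P)) implies (P or not P): already at v itself, v forces (P implies not P) implies (P or not P) but v does not force P or not P.
w: does not force it — w does not force ((P implies not P) implies (P or not P)) implies (P or not P): already at w itself, w forces (P implies not P) implies (P or not P) but w does not force P or not P.
x: forces it.
y: forces it.
Worlds forcing the formula: {x, y}.

2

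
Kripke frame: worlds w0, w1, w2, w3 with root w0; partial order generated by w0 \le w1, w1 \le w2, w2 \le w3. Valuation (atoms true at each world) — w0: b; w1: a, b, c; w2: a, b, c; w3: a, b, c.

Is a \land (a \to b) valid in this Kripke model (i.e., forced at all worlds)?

Not every world: w0 \nVdash a \land (a \to b).
w0 \nVdash a \land (a \to b) since w0 fails a.

No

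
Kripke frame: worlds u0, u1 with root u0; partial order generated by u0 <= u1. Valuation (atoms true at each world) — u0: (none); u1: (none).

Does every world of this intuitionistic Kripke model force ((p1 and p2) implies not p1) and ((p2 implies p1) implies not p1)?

Yes

u0 forces ((p1 and p2) implies not p1) and ((p2 implies p1) implies not p1) since u0 forces both conjuncts.
Since the root u0 forces ((p1 and p2) implies not p1) and ((p2 implies p1) implies not p1) and forcing is persistent (monotone upward), every world forces it.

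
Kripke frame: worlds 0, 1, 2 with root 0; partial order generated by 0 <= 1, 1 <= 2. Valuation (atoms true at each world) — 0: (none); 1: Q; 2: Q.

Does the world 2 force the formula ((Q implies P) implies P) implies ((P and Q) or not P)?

2 forces ((Q implies P) implies P) implies ((P and Q) or not P): every world accessible from 2 that forces (Q implies P) implies P (namely 2) also forces (P and Q) or not P.

Yes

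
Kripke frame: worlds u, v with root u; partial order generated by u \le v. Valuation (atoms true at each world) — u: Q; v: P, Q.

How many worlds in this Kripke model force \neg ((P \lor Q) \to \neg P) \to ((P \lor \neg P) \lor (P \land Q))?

1

u: does not force it — u \nVdash \neg ((P \lor Q) \to \neg P) \to ((P \lor \neg P) \lor (P \land Q)): already at u itself, u \Vdash \neg ((P \lor Q) \to \neg P) but u \nVdash (P \lor \neg P) \lor (P \land Q).
v: forces it.
Worlds forcing the formula: {v}.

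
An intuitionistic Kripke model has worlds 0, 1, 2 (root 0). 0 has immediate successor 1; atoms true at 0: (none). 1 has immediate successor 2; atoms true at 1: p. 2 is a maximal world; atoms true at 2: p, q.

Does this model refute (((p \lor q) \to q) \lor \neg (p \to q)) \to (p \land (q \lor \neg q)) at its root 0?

No

0 \Vdash (((p \lor q) \to q) \lor \neg (p \to q)) \to (p \land (q \lor \neg q)): every world accessible from 0 that forces ((p \lor q) \to q) \lor \neg (p \to q) (namely 2) also forces p \land (q \lor \neg q).
So the root 0 forces (((p \lor q) \to q) \lor \neg (p \to q)) \to (p \land (q \lor \neg q)); the model is not a countermodel.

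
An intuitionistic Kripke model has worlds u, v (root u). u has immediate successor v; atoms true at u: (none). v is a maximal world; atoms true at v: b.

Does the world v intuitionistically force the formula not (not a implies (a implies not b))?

No

v does not force not (not a implies (a implies not b)) since v is accessible from v and v forces not a implies (a implies not b).
v forces not a implies (a implies not b): every world accessible from v that forces not a (namely v) also forces a implies not b.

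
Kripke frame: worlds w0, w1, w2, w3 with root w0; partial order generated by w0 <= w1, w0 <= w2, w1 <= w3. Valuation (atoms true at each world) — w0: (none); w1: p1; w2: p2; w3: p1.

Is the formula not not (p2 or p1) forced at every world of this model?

w0 forces not not (p2 or p1): no world accessible from w0 forces not (p2 or p1).
Since the root w0 forces not not (p2 or p1) and forcing is persistent (monotone upward), every world forces it.

Yes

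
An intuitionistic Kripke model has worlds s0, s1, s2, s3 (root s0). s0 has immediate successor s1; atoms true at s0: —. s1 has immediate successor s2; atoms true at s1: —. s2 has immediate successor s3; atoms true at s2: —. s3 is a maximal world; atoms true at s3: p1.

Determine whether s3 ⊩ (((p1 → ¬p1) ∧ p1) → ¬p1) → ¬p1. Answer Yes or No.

s3 ⊮ (((p1 → ¬p1) ∧ p1) → ¬p1) → ¬p1: already at s3 itself, s3 ⊩ ((p1 → ¬p1) ∧ p1) → ¬p1 but s3 ⊮ ¬p1.
s3 ⊮ ¬p1 since s3 is accessible from s3 and s3 ⊩ p1.

No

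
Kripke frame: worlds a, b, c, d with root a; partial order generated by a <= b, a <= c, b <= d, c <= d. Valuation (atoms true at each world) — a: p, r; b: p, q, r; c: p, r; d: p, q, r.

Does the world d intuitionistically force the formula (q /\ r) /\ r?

Yes

d ||- (q /\ r) /\ r since d forces both conjuncts.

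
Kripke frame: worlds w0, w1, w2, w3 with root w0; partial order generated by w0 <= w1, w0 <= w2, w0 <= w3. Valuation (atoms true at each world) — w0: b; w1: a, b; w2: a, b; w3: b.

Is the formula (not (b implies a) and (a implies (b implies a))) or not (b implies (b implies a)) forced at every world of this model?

Not every world: w0 does not force (not (b implies a) and (a implies (b implies a))) or not (b implies (b implies a)).
w0 does not force (not (b implies a) and (a implies (b implies a))) or not (b implies (b implies a)): neither disjunct is forced at w0.
w0 does not force not (b implies a) and (a implies (b implies a)) since w0 fails not (b implies a).

No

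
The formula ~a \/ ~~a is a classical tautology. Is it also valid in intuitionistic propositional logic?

This is the weak law of excluded middle, which is not intuitionistically valid.
A Kripke countermodel: worlds u0, u1, u2; order generated by u0 <= u1, u0 <= u2; atoms true at each world — u0:{}; u1:{a}; u2:{}.
u0 ||-/- ~a \/ ~~a: neither disjunct is forced at u0.
u0 ||-/- ~a since u1 is accessible from u0 and u1 ||- a.
So the root u0 does not force the formula.

No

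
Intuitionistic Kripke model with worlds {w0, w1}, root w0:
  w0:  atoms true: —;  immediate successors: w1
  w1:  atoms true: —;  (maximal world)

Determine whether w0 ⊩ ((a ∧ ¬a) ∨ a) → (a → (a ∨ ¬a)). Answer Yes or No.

w0 ⊩ ((a ∧ ¬a) ∨ a) → (a → (a ∨ ¬a)) vacuously: no world accessible from w0 forces the antecedent (a ∧ ¬a) ∨ a.

Yes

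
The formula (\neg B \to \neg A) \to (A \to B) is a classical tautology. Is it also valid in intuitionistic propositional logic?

This is the converse of contraposition, which is not intuitionistically valid.
A Kripke countermodel: worlds u, v; order generated by u \le v; atoms true at each world — u:{A}; v:{A,B}.
u \nVdash (\neg B \to \neg A) \to (A \to B): already at u itself, u \Vdash \neg B \to \neg A but u \nVdash A \to B.
u \nVdash A \to B: already at u itself, u \Vdash A but u \nVdash B.
u lacks atom B, so u \nVdash B.
So the root u does not force the formula.

No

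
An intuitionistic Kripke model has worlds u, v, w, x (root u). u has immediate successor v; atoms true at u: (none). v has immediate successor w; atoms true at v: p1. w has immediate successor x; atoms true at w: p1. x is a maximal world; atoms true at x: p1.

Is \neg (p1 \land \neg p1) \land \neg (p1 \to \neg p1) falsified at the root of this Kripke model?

u \Vdash \neg (p1 \land \neg p1) \land \neg (p1 \to \neg p1) since u forces both conjuncts.
So the root u forces \neg (p1 \land \neg p1) \land \neg (p1 \to \neg p1); the model is not a countermodel.

No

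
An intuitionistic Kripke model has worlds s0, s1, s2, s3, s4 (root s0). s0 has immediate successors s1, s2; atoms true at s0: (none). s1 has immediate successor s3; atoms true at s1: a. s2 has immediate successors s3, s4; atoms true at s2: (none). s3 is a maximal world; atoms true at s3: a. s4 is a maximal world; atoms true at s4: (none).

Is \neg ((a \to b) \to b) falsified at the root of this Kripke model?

s0 \nVdash \neg ((a \to b) \to b) since s1 is accessible from s0 and s1 \Vdash (a \to b) \to b.
s1 \Vdash (a \to b) \to b vacuously: no world accessible from s1 forces the antecedent a \to b.
So the root s0 does not force \neg ((a \to b) \to b); the model is a countermodel.

Yes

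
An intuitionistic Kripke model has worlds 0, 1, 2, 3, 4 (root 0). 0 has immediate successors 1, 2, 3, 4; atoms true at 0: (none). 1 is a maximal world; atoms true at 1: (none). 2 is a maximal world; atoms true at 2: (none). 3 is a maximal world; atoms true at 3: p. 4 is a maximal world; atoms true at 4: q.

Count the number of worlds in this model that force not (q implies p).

1

0: does not force it — 0 does not force not (q implies p) since 1 is accessible from 0 and 1 forces q implies p.
1: does not force it — 1 does not force not (q implies p) since 1 is accessible from 1 and 1 forces q implies p.
2: does not force it — 2 does not force not (q implies p) since 2 is accessible from 2 and 2 forces q implies p.
3: does not force it.
4: forces it.
Worlds forcing the formula: {4}.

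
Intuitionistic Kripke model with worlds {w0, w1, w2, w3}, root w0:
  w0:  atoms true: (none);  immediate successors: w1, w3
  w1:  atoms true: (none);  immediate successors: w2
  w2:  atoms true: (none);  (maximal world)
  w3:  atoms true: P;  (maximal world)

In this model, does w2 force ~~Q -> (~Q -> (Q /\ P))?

Yes

w2 ||- ~~Q -> (~Q -> (Q /\ P)) vacuously: no world accessible from w2 forces the antecedent ~~Q.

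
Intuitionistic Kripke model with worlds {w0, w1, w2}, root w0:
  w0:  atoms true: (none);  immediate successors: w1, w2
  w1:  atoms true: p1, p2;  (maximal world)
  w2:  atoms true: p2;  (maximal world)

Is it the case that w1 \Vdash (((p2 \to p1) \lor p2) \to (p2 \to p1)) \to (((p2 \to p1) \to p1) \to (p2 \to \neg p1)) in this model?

w1 \nVdash (((p2 \to p1) \lor p2) \to (p2 \to p1)) \to (((p2 \to p1) \to p1) \to (p2 \to \neg p1)): already at w1 itself, w1 \Vdash ((p2 \to p1) \lor p2) \to (p2 \to p1) but w1 \nVdash ((p2 \to p1) \to p1) \to (p2 \to \neg p1).
w1 \nVdash ((p2 \to p1) \to p1) \to (p2 \to \neg p1): already at w1 itself, w1 \Vdash (p2 \to p1) \to p1 but w1 \nVdash p2 \to \neg p1.
w1 \nVdash p2 \to \neg p1: already at w1 itself, w1 \Vdash p2 but w1 \nVdash \neg p1.
w1 \nVdash \neg p1 since w1 is accessible from w1 and w1 \Vdash p1.

No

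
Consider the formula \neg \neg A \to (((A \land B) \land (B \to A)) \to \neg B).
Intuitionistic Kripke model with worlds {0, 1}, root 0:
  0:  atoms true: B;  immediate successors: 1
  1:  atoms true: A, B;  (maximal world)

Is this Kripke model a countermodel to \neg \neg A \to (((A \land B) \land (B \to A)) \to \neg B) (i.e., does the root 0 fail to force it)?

Yes

0 \nVdash \neg \neg A \to (((A \land B) \land (B \to A)) \to \neg B): already at 0 itself, 0 \Vdash \neg \neg A but 0 \nVdash ((A \land B) \land (B \to A)) \to \neg B.
0 \nVdash ((A \land B) \land (B \to A)) \to \neg B: at the accessible world 1, 1 \Vdash (A \land B) \land (B \to A) but 1 \nVdash \neg B.
1 \nVdash \neg B since 1 is accessible from 1 and 1 \Vdash B.
So the root 0 does not force \neg \neg A \to (((A \land B) \land (B \to A)) \to \neg B); the model is a countermodel.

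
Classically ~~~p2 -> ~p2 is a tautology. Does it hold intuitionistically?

Yes

This is triple-negation reduction, which is intuitionistically derivable.
Assume ~~~p2 and suppose p2. Then ~~p2 (double-negation introduction), contradicting ~~~p2. So ~p2.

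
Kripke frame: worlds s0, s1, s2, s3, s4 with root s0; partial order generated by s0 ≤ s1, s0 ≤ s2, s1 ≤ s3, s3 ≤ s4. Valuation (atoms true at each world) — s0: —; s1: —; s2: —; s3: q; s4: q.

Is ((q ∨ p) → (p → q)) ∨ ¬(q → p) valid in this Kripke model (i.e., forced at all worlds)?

Yes

s0 ⊩ ((q ∨ p) → (p → q)) ∨ ¬(q → p) via the disjunct (q ∨ p) → (p → q).
Since the root s0 forces ((q ∨ p) → (p → q)) ∨ ¬(q → p) and forcing is persistent (monotone upward), every world forces it.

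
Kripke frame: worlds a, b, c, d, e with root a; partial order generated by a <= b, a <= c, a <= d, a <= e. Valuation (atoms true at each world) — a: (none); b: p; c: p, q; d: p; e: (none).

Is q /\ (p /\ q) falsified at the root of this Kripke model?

a ||-/- q /\ (p /\ q) since a fails q.
So the root a does not force q /\ (p /\ q); the model is a countermodel.

Yes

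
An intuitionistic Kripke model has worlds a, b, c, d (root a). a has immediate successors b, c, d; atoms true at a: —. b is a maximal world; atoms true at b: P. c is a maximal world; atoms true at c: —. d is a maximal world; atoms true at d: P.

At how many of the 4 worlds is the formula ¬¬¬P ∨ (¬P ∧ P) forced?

a: does not force it — a ⊮ ¬¬¬P ∨ (¬P ∧ P): neither disjunct is forced at a.
b: does not force it — b ⊮ ¬¬¬P ∨ (¬P ∧ P): neither disjunct is forced at b.
c: forces it.
d: does not force it.
Worlds forcing the formula: {c}.

1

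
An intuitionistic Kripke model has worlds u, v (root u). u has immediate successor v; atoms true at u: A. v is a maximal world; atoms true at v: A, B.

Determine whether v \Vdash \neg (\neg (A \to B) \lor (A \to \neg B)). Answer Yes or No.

Yes

v \Vdash \neg (\neg (A \to B) \lor (A \to \neg B)): no world accessible from v forces \neg (A \to B) \lor (A \to \neg B).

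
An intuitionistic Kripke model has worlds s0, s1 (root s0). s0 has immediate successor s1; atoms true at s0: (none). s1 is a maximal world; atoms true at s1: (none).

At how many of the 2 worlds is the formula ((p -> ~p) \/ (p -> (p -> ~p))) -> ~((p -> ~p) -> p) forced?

2

s0: forces it.
s1: forces it.
Worlds forcing the formula: {s0, s1}.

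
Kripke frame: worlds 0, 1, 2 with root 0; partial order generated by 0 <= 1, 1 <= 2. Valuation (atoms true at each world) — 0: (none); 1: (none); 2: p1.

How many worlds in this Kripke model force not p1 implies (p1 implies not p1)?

3

0: forces it.
1: forces it.
2: forces it.
Worlds forcing the formula: {0, 1, 2}.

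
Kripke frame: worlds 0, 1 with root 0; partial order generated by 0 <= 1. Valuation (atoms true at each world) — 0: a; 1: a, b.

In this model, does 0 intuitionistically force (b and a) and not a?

No

0 does not force (b and a) and not a since 0 fails b and a.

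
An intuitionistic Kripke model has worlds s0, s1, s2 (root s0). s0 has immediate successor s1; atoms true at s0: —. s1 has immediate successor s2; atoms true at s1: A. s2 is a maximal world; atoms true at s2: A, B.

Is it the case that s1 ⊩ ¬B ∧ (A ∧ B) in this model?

No

s1 ⊮ ¬B ∧ (A ∧ B) since s1 fails ¬B.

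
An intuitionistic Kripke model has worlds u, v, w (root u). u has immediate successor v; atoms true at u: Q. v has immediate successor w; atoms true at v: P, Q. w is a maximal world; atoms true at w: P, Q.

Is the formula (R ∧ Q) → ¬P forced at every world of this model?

u ⊩ (R ∧ Q) → ¬P vacuously: no world accessible from u forces the antecedent R ∧ Q.
Since the root u forces (R ∧ Q) → ¬P and forcing is persistent (monotone upward), every world forces it.

Yes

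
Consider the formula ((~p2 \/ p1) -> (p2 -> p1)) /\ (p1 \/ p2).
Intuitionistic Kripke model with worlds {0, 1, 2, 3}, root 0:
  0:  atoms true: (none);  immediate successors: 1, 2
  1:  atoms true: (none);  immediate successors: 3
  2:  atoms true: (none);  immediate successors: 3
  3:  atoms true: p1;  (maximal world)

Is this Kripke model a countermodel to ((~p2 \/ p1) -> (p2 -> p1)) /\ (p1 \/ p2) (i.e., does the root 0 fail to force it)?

Yes

0 ||-/- ((~p2 \/ p1) -> (p2 -> p1)) /\ (p1 \/ p2) since 0 fails p1 \/ p2.
So the root 0 does not force ((~p2 \/ p1) -> (p2 -> p1)) /\ (p1 \/ p2); the model is a countermodel.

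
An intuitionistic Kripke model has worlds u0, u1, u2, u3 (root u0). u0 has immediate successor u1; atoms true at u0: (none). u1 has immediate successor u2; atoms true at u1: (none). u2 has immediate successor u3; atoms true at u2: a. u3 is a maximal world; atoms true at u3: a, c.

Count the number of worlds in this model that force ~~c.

u0: forces it.
u1: forces it.
u2: forces it.
u3: forces it.
Worlds forcing the formula: {u0, u1, u2, u3}.

4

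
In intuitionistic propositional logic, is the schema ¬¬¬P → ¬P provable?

This is triple-negation reduction, which is intuitionistically derivable.
Assume ¬¬¬P and suppose P. Then ¬¬P (double-negation introduction), contradicting ¬¬¬P. So ¬P.

Yes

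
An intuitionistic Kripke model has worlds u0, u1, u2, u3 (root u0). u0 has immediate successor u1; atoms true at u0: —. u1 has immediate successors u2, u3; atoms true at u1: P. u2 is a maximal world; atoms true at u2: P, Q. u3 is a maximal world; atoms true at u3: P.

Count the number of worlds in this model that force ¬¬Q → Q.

u0: forces it.
u1: forces it.
u2: forces it.
u3: forces it.
Worlds forcing the formula: {u0, u1, u2, u3}.

4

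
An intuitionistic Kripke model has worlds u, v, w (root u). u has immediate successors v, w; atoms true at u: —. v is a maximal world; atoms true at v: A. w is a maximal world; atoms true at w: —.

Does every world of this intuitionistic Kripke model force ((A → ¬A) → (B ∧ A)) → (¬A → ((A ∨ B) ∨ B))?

Yes

u ⊩ ((A → ¬A) → (B ∧ A)) → (¬A → ((A ∨ B) ∨ B)): every world accessible from u that forces (A → ¬A) → (B ∧ A) (namely v) also forces ¬A → ((A ∨ B) ∨ B).
Since the root u forces ((A → ¬A) → (B ∧ A)) → (¬A → ((A ∨ B) ∨ B)) and forcing is persistent (monotone upward), every world forces it.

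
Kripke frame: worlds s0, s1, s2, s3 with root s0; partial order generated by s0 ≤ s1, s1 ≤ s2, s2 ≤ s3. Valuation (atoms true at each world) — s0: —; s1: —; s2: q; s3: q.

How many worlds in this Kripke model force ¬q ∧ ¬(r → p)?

0

s0: does not force it — s0 ⊮ ¬q ∧ ¬(r → p) since s0 fails ¬q.
s1: does not force it — s1 ⊮ ¬q ∧ ¬(r → p) since s1 fails ¬q.
s2: does not force it — s2 ⊮ ¬q ∧ ¬(r → p) since s2 fails ¬q.
s3: does not force it.
Worlds forcing the formula: { }.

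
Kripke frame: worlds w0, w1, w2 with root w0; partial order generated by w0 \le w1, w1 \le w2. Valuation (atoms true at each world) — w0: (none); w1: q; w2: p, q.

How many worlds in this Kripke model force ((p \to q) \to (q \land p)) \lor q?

w0: does not force it — w0 \nVdash ((p \to q) \to (q \land p)) \lor q: neither disjunct is forced at w0.
w1: forces it.
w2: forces it.
Worlds forcing the formula: {w1, w2}.

2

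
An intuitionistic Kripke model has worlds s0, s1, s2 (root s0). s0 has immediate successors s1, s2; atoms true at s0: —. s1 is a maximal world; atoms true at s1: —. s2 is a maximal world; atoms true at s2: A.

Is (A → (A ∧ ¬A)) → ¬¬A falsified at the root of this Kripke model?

s0 ⊮ (A → (A ∧ ¬A)) → ¬¬A: at the accessible world s1, s1 ⊩ A → (A ∧ ¬A) but s1 ⊮ ¬¬A.
s1 ⊮ ¬¬A since s1 is accessible from s1 and s1 ⊩ ¬A.
s1 ⊩ ¬A: no world accessible from s1 forces A.
So the root s0 does not force (A → (A ∧ ¬A)) → ¬¬A; the model is a countermodel.

Yes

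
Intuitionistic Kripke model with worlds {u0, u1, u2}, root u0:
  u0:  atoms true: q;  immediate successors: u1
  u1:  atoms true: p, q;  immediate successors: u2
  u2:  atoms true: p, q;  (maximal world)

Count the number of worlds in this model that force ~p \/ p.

2

u0: does not force it — u0 ||-/- ~p \/ p: neither disjunct is forced at u0.
u1: forces it.
u2: forces it.
Worlds forcing the formula: {u1, u2}.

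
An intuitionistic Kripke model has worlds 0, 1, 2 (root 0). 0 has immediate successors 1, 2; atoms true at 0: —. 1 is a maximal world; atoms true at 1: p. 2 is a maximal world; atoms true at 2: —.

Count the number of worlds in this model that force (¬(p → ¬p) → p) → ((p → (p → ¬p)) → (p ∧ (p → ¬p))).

1

0: does not force it — 0 ⊮ (¬(p → ¬p) → p) → ((p → (p → ¬p)) → (p ∧ (p → ¬p))): already at 0 itself, 0 ⊩ ¬(p → ¬p) → p but 0 ⊮ (p → (p → ¬p)) → (p ∧ (p → ¬p)).
1: forces it.
2: does not force it.
Worlds forcing the formula: {1}.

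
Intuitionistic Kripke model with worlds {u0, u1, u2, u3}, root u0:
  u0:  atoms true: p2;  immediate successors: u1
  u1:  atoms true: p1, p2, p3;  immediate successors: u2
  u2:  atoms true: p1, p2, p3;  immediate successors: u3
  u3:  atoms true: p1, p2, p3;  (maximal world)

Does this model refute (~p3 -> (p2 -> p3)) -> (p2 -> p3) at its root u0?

Yes

u0 ||-/- (~p3 -> (p2 -> p3)) -> (p2 -> p3): already at u0 itself, u0 ||- ~p3 -> (p2 -> p3) but u0 ||-/- p2 -> p3.
u0 ||-/- p2 -> p3: already at u0 itself, u0 ||- p2 but u0 ||-/- p3.
u0 lacks atom p3, so u0 ||-/- p3.
So the root u0 does not force (~p3 -> (p2 -> p3)) -> (p2 -> p3); the model is a countermodel.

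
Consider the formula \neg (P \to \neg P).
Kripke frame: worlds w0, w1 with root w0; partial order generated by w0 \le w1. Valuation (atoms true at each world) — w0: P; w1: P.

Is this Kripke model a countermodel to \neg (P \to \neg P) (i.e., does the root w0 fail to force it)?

No

w0 \Vdash \neg (P \to \neg P): no world accessible from w0 forces P \to \neg P.
So the root w0 forces \neg (P \to \neg P); the model is not a countermodel.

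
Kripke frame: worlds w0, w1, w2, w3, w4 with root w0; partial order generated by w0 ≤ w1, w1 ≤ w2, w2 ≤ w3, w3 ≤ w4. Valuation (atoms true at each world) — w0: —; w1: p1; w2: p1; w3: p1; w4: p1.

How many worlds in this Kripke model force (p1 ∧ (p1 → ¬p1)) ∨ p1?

w0: does not force it — w0 ⊮ (p1 ∧ (p1 → ¬p1)) ∨ p1: neither disjunct is forced at w0.
w1: forces it.
w2: forces it.
w3: forces it.
w4: forces it.
Worlds forcing the formula: {w1, w2, w3, w4}.

4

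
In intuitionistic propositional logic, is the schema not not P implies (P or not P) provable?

No

This is a variant of double-negation elimination (deriving excluded middle from double negation), which is not intuitionistically valid.
A Kripke countermodel: worlds u, v; order generated by u <= v; atoms true at each world — u:{}; v:{P}.
u does not force not not P implies (P or not P): already at u itself, u forces not not P but u does not force P or not P.
u does not force P or not P: neither disjunct is forced at u.
u lacks atom P, so u does not force P.
So the root u does not force the formula.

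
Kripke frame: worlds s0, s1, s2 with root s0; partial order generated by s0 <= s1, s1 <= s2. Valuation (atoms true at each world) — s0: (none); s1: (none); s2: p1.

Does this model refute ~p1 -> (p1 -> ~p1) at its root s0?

s0 ||- ~p1 -> (p1 -> ~p1) vacuously: no world accessible from s0 forces the antecedent ~p1.
So the root s0 forces ~p1 -> (p1 -> ~p1); the model is not a countermodel.

No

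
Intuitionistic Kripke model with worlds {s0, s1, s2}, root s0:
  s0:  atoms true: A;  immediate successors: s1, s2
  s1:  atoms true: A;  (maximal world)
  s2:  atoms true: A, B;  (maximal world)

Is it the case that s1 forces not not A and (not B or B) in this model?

s1 forces not not A and (not B or B) since s1 forces both conjuncts.

Yes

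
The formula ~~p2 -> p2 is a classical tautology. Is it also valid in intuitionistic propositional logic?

This is double-negation elimination, which is not intuitionistically valid.
A Kripke countermodel: worlds a, b; order generated by a <= b; atoms true at each world — a:{}; b:{p2}.
a ||-/- ~~p2 -> p2: already at a itself, a ||- ~~p2 but a ||-/- p2.
a lacks atom p2, so a ||-/- p2.
So the root a does not force the formula.

No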